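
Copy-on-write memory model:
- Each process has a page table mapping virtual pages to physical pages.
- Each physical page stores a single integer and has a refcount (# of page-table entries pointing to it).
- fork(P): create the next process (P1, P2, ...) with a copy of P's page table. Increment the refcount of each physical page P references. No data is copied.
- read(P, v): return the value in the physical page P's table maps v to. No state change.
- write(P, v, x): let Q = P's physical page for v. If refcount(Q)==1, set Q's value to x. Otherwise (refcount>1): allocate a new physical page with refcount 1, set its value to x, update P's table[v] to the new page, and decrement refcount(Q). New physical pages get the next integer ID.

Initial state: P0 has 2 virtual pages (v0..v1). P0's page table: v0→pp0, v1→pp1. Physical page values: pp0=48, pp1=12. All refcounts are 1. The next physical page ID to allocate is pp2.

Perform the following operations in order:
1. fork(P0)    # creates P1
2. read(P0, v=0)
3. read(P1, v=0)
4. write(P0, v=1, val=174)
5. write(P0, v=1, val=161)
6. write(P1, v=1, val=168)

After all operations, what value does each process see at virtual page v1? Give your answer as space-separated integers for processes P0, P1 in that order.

Answer: 161 168

Derivation:
Op 1: fork(P0) -> P1. 2 ppages; refcounts: pp0:2 pp1:2
Op 2: read(P0, v0) -> 48. No state change.
Op 3: read(P1, v0) -> 48. No state change.
Op 4: write(P0, v1, 174). refcount(pp1)=2>1 -> COPY to pp2. 3 ppages; refcounts: pp0:2 pp1:1 pp2:1
Op 5: write(P0, v1, 161). refcount(pp2)=1 -> write in place. 3 ppages; refcounts: pp0:2 pp1:1 pp2:1
Op 6: write(P1, v1, 168). refcount(pp1)=1 -> write in place. 3 ppages; refcounts: pp0:2 pp1:1 pp2:1
P0: v1 -> pp2 = 161
P1: v1 -> pp1 = 168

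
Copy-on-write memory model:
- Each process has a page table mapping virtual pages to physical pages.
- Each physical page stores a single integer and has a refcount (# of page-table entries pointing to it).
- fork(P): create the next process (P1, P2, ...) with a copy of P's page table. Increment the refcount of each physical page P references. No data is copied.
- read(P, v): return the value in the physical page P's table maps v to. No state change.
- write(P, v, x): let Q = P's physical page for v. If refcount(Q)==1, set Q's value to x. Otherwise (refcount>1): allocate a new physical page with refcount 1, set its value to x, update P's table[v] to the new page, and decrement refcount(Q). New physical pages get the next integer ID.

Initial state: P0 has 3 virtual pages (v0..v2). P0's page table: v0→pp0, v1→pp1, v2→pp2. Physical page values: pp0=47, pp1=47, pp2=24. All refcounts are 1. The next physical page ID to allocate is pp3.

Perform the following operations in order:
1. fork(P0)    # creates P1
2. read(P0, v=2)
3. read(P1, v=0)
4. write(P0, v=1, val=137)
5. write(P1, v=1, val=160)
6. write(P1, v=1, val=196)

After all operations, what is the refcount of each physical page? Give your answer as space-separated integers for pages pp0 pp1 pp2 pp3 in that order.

Answer: 2 1 2 1

Derivation:
Op 1: fork(P0) -> P1. 3 ppages; refcounts: pp0:2 pp1:2 pp2:2
Op 2: read(P0, v2) -> 24. No state change.
Op 3: read(P1, v0) -> 47. No state change.
Op 4: write(P0, v1, 137). refcount(pp1)=2>1 -> COPY to pp3. 4 ppages; refcounts: pp0:2 pp1:1 pp2:2 pp3:1
Op 5: write(P1, v1, 160). refcount(pp1)=1 -> write in place. 4 ppages; refcounts: pp0:2 pp1:1 pp2:2 pp3:1
Op 6: write(P1, v1, 196). refcount(pp1)=1 -> write in place. 4 ppages; refcounts: pp0:2 pp1:1 pp2:2 pp3:1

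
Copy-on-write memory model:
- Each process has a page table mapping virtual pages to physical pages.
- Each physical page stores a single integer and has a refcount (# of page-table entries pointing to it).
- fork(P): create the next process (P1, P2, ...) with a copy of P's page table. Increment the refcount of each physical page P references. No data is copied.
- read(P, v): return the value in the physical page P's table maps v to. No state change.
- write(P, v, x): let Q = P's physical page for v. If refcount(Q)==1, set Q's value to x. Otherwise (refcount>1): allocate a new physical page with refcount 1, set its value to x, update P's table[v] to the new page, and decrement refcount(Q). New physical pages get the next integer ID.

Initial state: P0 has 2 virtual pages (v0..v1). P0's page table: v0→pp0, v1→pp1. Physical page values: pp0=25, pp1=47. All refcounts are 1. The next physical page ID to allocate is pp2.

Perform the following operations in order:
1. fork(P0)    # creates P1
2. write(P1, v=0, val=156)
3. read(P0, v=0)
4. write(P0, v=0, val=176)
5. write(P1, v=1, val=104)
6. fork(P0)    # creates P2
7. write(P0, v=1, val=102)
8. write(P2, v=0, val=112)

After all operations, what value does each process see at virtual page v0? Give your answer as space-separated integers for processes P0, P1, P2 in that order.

Op 1: fork(P0) -> P1. 2 ppages; refcounts: pp0:2 pp1:2
Op 2: write(P1, v0, 156). refcount(pp0)=2>1 -> COPY to pp2. 3 ppages; refcounts: pp0:1 pp1:2 pp2:1
Op 3: read(P0, v0) -> 25. No state change.
Op 4: write(P0, v0, 176). refcount(pp0)=1 -> write in place. 3 ppages; refcounts: pp0:1 pp1:2 pp2:1
Op 5: write(P1, v1, 104). refcount(pp1)=2>1 -> COPY to pp3. 4 ppages; refcounts: pp0:1 pp1:1 pp2:1 pp3:1
Op 6: fork(P0) -> P2. 4 ppages; refcounts: pp0:2 pp1:2 pp2:1 pp3:1
Op 7: write(P0, v1, 102). refcount(pp1)=2>1 -> COPY to pp4. 5 ppages; refcounts: pp0:2 pp1:1 pp2:1 pp3:1 pp4:1
Op 8: write(P2, v0, 112). refcount(pp0)=2>1 -> COPY to pp5. 6 ppages; refcounts: pp0:1 pp1:1 pp2:1 pp3:1 pp4:1 pp5:1
P0: v0 -> pp0 = 176
P1: v0 -> pp2 = 156
P2: v0 -> pp5 = 112

Answer: 176 156 112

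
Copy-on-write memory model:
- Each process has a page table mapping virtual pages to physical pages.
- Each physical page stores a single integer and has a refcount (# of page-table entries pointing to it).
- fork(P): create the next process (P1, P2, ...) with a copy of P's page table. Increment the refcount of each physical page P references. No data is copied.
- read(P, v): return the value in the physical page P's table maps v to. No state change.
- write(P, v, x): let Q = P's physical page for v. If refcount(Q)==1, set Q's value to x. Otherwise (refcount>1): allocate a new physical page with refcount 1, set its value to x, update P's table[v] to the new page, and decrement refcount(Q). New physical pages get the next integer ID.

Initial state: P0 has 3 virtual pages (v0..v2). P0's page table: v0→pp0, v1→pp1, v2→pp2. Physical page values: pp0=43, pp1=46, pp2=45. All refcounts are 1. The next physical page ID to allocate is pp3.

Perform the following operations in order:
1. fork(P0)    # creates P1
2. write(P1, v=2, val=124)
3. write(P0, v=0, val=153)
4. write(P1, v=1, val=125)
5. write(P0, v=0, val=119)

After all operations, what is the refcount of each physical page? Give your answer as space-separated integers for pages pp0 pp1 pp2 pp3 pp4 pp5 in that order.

Answer: 1 1 1 1 1 1

Derivation:
Op 1: fork(P0) -> P1. 3 ppages; refcounts: pp0:2 pp1:2 pp2:2
Op 2: write(P1, v2, 124). refcount(pp2)=2>1 -> COPY to pp3. 4 ppages; refcounts: pp0:2 pp1:2 pp2:1 pp3:1
Op 3: write(P0, v0, 153). refcount(pp0)=2>1 -> COPY to pp4. 5 ppages; refcounts: pp0:1 pp1:2 pp2:1 pp3:1 pp4:1
Op 4: write(P1, v1, 125). refcount(pp1)=2>1 -> COPY to pp5. 6 ppages; refcounts: pp0:1 pp1:1 pp2:1 pp3:1 pp4:1 pp5:1
Op 5: write(P0, v0, 119). refcount(pp4)=1 -> write in place. 6 ppages; refcounts: pp0:1 pp1:1 pp2:1 pp3:1 pp4:1 pp5:1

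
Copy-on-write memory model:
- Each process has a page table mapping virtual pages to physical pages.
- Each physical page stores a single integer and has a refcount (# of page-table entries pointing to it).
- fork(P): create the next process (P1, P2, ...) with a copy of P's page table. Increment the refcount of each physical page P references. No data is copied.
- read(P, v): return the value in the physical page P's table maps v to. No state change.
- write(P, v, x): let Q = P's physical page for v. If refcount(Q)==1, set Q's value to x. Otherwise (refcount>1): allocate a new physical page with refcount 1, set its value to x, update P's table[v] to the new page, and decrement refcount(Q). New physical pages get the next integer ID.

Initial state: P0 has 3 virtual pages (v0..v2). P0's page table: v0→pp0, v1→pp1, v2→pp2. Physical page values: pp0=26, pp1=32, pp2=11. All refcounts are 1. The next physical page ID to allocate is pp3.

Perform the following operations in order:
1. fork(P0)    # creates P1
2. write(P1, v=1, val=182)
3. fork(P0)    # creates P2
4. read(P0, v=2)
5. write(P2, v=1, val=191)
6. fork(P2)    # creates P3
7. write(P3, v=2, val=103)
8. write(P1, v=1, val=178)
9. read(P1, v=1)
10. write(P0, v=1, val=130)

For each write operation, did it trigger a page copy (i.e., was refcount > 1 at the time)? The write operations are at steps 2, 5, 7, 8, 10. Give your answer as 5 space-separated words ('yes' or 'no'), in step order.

Op 1: fork(P0) -> P1. 3 ppages; refcounts: pp0:2 pp1:2 pp2:2
Op 2: write(P1, v1, 182). refcount(pp1)=2>1 -> COPY to pp3. 4 ppages; refcounts: pp0:2 pp1:1 pp2:2 pp3:1
Op 3: fork(P0) -> P2. 4 ppages; refcounts: pp0:3 pp1:2 pp2:3 pp3:1
Op 4: read(P0, v2) -> 11. No state change.
Op 5: write(P2, v1, 191). refcount(pp1)=2>1 -> COPY to pp4. 5 ppages; refcounts: pp0:3 pp1:1 pp2:3 pp3:1 pp4:1
Op 6: fork(P2) -> P3. 5 ppages; refcounts: pp0:4 pp1:1 pp2:4 pp3:1 pp4:2
Op 7: write(P3, v2, 103). refcount(pp2)=4>1 -> COPY to pp5. 6 ppages; refcounts: pp0:4 pp1:1 pp2:3 pp3:1 pp4:2 pp5:1
Op 8: write(P1, v1, 178). refcount(pp3)=1 -> write in place. 6 ppages; refcounts: pp0:4 pp1:1 pp2:3 pp3:1 pp4:2 pp5:1
Op 9: read(P1, v1) -> 178. No state change.
Op 10: write(P0, v1, 130). refcount(pp1)=1 -> write in place. 6 ppages; refcounts: pp0:4 pp1:1 pp2:3 pp3:1 pp4:2 pp5:1

yes yes yes no no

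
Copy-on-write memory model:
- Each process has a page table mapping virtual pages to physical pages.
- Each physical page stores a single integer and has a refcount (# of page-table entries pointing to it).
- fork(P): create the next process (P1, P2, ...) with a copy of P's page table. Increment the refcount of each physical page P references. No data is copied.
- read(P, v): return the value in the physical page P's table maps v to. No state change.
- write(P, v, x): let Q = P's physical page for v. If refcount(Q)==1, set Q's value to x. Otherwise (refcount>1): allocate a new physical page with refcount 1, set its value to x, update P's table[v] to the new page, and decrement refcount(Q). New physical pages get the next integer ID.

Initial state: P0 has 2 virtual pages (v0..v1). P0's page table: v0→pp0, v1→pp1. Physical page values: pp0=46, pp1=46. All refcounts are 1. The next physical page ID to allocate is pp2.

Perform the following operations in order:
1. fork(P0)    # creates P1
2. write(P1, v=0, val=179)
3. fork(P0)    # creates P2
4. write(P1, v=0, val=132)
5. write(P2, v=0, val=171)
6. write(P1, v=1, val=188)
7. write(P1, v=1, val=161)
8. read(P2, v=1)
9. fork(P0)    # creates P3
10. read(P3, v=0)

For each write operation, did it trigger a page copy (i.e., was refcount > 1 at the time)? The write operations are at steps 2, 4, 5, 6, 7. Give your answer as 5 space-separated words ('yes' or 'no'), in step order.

Op 1: fork(P0) -> P1. 2 ppages; refcounts: pp0:2 pp1:2
Op 2: write(P1, v0, 179). refcount(pp0)=2>1 -> COPY to pp2. 3 ppages; refcounts: pp0:1 pp1:2 pp2:1
Op 3: fork(P0) -> P2. 3 ppages; refcounts: pp0:2 pp1:3 pp2:1
Op 4: write(P1, v0, 132). refcount(pp2)=1 -> write in place. 3 ppages; refcounts: pp0:2 pp1:3 pp2:1
Op 5: write(P2, v0, 171). refcount(pp0)=2>1 -> COPY to pp3. 4 ppages; refcounts: pp0:1 pp1:3 pp2:1 pp3:1
Op 6: write(P1, v1, 188). refcount(pp1)=3>1 -> COPY to pp4. 5 ppages; refcounts: pp0:1 pp1:2 pp2:1 pp3:1 pp4:1
Op 7: write(P1, v1, 161). refcount(pp4)=1 -> write in place. 5 ppages; refcounts: pp0:1 pp1:2 pp2:1 pp3:1 pp4:1
Op 8: read(P2, v1) -> 46. No state change.
Op 9: fork(P0) -> P3. 5 ppages; refcounts: pp0:2 pp1:3 pp2:1 pp3:1 pp4:1
Op 10: read(P3, v0) -> 46. No state change.

yes no yes yes no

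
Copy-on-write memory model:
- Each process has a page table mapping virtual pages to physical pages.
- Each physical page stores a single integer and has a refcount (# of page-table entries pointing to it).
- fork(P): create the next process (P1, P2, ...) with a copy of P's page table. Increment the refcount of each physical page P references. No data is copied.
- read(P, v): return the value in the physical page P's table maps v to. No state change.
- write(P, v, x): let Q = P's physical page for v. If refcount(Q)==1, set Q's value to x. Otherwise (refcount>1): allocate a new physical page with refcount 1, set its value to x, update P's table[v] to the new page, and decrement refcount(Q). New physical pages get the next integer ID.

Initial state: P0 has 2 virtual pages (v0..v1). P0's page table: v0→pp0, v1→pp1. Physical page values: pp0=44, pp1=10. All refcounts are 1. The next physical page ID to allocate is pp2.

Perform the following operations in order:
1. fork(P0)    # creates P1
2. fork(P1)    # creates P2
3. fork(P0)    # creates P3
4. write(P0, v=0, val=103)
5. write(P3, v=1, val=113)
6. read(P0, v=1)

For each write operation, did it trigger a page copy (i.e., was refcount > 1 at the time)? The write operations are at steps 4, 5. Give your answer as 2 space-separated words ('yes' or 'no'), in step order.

Op 1: fork(P0) -> P1. 2 ppages; refcounts: pp0:2 pp1:2
Op 2: fork(P1) -> P2. 2 ppages; refcounts: pp0:3 pp1:3
Op 3: fork(P0) -> P3. 2 ppages; refcounts: pp0:4 pp1:4
Op 4: write(P0, v0, 103). refcount(pp0)=4>1 -> COPY to pp2. 3 ppages; refcounts: pp0:3 pp1:4 pp2:1
Op 5: write(P3, v1, 113). refcount(pp1)=4>1 -> COPY to pp3. 4 ppages; refcounts: pp0:3 pp1:3 pp2:1 pp3:1
Op 6: read(P0, v1) -> 10. No state change.

yes yes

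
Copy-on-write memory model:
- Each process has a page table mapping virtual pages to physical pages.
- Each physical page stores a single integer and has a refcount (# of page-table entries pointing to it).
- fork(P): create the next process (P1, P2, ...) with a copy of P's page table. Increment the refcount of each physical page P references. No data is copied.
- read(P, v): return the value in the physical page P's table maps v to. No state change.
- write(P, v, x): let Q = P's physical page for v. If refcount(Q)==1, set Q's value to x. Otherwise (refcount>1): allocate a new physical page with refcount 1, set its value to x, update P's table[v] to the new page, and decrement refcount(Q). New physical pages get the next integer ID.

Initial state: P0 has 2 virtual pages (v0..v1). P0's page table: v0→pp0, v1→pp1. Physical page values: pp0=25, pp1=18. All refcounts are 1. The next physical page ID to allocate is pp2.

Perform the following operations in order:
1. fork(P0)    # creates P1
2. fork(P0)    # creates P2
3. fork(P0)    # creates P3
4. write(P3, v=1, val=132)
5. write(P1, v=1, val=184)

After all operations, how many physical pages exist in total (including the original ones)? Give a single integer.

Op 1: fork(P0) -> P1. 2 ppages; refcounts: pp0:2 pp1:2
Op 2: fork(P0) -> P2. 2 ppages; refcounts: pp0:3 pp1:3
Op 3: fork(P0) -> P3. 2 ppages; refcounts: pp0:4 pp1:4
Op 4: write(P3, v1, 132). refcount(pp1)=4>1 -> COPY to pp2. 3 ppages; refcounts: pp0:4 pp1:3 pp2:1
Op 5: write(P1, v1, 184). refcount(pp1)=3>1 -> COPY to pp3. 4 ppages; refcounts: pp0:4 pp1:2 pp2:1 pp3:1

Answer: 4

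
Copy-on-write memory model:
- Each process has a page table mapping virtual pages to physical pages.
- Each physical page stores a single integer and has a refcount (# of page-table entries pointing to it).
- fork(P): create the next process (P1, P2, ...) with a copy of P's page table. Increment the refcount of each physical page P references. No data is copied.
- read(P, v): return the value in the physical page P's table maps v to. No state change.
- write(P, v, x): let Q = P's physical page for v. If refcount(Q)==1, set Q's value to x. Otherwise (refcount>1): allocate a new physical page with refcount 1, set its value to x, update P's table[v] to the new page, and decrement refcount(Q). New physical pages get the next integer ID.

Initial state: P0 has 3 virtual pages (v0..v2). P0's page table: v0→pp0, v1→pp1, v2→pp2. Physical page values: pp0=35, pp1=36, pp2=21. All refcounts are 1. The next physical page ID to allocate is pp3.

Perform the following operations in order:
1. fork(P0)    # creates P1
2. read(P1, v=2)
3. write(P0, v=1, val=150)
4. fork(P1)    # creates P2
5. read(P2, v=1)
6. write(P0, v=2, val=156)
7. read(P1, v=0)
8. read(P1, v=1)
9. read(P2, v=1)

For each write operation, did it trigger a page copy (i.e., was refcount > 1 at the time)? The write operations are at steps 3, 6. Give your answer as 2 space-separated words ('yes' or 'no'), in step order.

Op 1: fork(P0) -> P1. 3 ppages; refcounts: pp0:2 pp1:2 pp2:2
Op 2: read(P1, v2) -> 21. No state change.
Op 3: write(P0, v1, 150). refcount(pp1)=2>1 -> COPY to pp3. 4 ppages; refcounts: pp0:2 pp1:1 pp2:2 pp3:1
Op 4: fork(P1) -> P2. 4 ppages; refcounts: pp0:3 pp1:2 pp2:3 pp3:1
Op 5: read(P2, v1) -> 36. No state change.
Op 6: write(P0, v2, 156). refcount(pp2)=3>1 -> COPY to pp4. 5 ppages; refcounts: pp0:3 pp1:2 pp2:2 pp3:1 pp4:1
Op 7: read(P1, v0) -> 35. No state change.
Op 8: read(P1, v1) -> 36. No state change.
Op 9: read(P2, v1) -> 36. No state change.

yes yes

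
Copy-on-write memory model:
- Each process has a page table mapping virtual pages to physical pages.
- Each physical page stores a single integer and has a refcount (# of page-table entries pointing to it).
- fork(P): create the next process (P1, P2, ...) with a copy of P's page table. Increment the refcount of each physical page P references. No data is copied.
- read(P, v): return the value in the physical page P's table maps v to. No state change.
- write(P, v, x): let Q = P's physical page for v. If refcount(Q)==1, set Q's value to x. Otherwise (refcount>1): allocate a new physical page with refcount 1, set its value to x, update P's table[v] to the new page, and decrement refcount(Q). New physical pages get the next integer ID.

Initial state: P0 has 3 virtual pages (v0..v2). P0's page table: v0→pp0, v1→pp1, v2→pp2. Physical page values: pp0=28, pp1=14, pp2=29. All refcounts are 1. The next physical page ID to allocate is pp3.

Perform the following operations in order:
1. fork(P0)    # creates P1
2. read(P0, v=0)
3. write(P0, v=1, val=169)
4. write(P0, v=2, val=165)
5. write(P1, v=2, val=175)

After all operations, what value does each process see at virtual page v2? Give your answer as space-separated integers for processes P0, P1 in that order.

Answer: 165 175

Derivation:
Op 1: fork(P0) -> P1. 3 ppages; refcounts: pp0:2 pp1:2 pp2:2
Op 2: read(P0, v0) -> 28. No state change.
Op 3: write(P0, v1, 169). refcount(pp1)=2>1 -> COPY to pp3. 4 ppages; refcounts: pp0:2 pp1:1 pp2:2 pp3:1
Op 4: write(P0, v2, 165). refcount(pp2)=2>1 -> COPY to pp4. 5 ppages; refcounts: pp0:2 pp1:1 pp2:1 pp3:1 pp4:1
Op 5: write(P1, v2, 175). refcount(pp2)=1 -> write in place. 5 ppages; refcounts: pp0:2 pp1:1 pp2:1 pp3:1 pp4:1
P0: v2 -> pp4 = 165
P1: v2 -> pp2 = 175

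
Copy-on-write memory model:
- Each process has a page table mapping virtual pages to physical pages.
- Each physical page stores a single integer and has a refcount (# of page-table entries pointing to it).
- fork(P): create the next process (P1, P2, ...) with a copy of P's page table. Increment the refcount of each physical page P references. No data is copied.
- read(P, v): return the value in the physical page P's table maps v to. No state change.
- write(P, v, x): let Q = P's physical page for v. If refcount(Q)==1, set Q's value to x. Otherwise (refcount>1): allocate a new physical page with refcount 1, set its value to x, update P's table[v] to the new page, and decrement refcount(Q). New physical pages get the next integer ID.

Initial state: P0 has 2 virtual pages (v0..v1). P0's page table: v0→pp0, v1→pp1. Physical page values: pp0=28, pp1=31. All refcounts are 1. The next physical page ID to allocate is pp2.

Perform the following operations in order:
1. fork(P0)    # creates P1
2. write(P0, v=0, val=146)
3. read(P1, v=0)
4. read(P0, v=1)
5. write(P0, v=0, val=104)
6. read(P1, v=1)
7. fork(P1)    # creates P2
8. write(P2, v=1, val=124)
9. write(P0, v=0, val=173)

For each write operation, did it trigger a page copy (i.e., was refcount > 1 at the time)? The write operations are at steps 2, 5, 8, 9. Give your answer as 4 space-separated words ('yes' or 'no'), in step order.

Op 1: fork(P0) -> P1. 2 ppages; refcounts: pp0:2 pp1:2
Op 2: write(P0, v0, 146). refcount(pp0)=2>1 -> COPY to pp2. 3 ppages; refcounts: pp0:1 pp1:2 pp2:1
Op 3: read(P1, v0) -> 28. No state change.
Op 4: read(P0, v1) -> 31. No state change.
Op 5: write(P0, v0, 104). refcount(pp2)=1 -> write in place. 3 ppages; refcounts: pp0:1 pp1:2 pp2:1
Op 6: read(P1, v1) -> 31. No state change.
Op 7: fork(P1) -> P2. 3 ppages; refcounts: pp0:2 pp1:3 pp2:1
Op 8: write(P2, v1, 124). refcount(pp1)=3>1 -> COPY to pp3. 4 ppages; refcounts: pp0:2 pp1:2 pp2:1 pp3:1
Op 9: write(P0, v0, 173). refcount(pp2)=1 -> write in place. 4 ppages; refcounts: pp0:2 pp1:2 pp2:1 pp3:1

yes no yes no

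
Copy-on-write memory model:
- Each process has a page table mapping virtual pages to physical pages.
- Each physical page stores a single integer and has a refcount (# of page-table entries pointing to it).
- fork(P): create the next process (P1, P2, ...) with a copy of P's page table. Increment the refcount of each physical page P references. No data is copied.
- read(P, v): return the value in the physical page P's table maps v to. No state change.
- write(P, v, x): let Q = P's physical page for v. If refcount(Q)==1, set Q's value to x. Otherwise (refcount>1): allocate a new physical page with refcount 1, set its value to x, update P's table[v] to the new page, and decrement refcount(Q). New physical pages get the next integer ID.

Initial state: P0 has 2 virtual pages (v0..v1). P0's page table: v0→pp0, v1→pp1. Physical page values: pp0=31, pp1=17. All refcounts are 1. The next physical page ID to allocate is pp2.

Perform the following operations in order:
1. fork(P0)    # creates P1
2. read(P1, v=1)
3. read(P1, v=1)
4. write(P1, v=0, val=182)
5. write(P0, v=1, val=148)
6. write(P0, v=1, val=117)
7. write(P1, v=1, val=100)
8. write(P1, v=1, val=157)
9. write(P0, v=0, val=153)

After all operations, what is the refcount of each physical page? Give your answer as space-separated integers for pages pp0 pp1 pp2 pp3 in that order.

Answer: 1 1 1 1

Derivation:
Op 1: fork(P0) -> P1. 2 ppages; refcounts: pp0:2 pp1:2
Op 2: read(P1, v1) -> 17. No state change.
Op 3: read(P1, v1) -> 17. No state change.
Op 4: write(P1, v0, 182). refcount(pp0)=2>1 -> COPY to pp2. 3 ppages; refcounts: pp0:1 pp1:2 pp2:1
Op 5: write(P0, v1, 148). refcount(pp1)=2>1 -> COPY to pp3. 4 ppages; refcounts: pp0:1 pp1:1 pp2:1 pp3:1
Op 6: write(P0, v1, 117). refcount(pp3)=1 -> write in place. 4 ppages; refcounts: pp0:1 pp1:1 pp2:1 pp3:1
Op 7: write(P1, v1, 100). refcount(pp1)=1 -> write in place. 4 ppages; refcounts: pp0:1 pp1:1 pp2:1 pp3:1
Op 8: write(P1, v1, 157). refcount(pp1)=1 -> write in place. 4 ppages; refcounts: pp0:1 pp1:1 pp2:1 pp3:1
Op 9: write(P0, v0, 153). refcount(pp0)=1 -> write in place. 4 ppages; refcounts: pp0:1 pp1:1 pp2:1 pp3:1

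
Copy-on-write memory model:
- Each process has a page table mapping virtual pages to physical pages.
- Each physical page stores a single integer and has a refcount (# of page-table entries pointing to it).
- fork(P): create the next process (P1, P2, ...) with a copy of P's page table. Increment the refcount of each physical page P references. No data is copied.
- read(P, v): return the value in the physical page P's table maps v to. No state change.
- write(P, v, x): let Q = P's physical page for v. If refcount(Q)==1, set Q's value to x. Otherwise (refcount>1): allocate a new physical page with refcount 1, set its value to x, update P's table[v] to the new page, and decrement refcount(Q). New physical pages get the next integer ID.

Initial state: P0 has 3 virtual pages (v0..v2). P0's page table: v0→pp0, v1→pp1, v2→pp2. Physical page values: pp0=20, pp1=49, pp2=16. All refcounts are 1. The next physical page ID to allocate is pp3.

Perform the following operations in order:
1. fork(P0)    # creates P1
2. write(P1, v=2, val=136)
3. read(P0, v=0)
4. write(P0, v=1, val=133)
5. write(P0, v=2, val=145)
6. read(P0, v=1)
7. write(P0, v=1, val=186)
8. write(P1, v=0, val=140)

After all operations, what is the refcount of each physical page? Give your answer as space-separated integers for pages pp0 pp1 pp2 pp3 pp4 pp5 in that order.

Answer: 1 1 1 1 1 1

Derivation:
Op 1: fork(P0) -> P1. 3 ppages; refcounts: pp0:2 pp1:2 pp2:2
Op 2: write(P1, v2, 136). refcount(pp2)=2>1 -> COPY to pp3. 4 ppages; refcounts: pp0:2 pp1:2 pp2:1 pp3:1
Op 3: read(P0, v0) -> 20. No state change.
Op 4: write(P0, v1, 133). refcount(pp1)=2>1 -> COPY to pp4. 5 ppages; refcounts: pp0:2 pp1:1 pp2:1 pp3:1 pp4:1
Op 5: write(P0, v2, 145). refcount(pp2)=1 -> write in place. 5 ppages; refcounts: pp0:2 pp1:1 pp2:1 pp3:1 pp4:1
Op 6: read(P0, v1) -> 133. No state change.
Op 7: write(P0, v1, 186). refcount(pp4)=1 -> write in place. 5 ppages; refcounts: pp0:2 pp1:1 pp2:1 pp3:1 pp4:1
Op 8: write(P1, v0, 140). refcount(pp0)=2>1 -> COPY to pp5. 6 ppages; refcounts: pp0:1 pp1:1 pp2:1 pp3:1 pp4:1 pp5:1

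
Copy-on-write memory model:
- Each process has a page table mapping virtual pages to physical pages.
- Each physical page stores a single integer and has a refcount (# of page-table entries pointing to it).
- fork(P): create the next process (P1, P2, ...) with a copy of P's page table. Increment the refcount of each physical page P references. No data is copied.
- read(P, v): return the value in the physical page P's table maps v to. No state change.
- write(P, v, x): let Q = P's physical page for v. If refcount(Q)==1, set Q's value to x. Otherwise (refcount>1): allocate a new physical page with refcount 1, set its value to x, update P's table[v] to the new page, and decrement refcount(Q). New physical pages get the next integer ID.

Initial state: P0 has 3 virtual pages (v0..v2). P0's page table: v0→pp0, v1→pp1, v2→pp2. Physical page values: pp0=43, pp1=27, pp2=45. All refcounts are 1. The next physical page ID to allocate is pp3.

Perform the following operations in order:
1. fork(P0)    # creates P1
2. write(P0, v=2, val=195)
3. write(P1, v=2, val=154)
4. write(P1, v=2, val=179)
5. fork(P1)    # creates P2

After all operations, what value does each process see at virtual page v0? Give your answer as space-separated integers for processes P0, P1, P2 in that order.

Answer: 43 43 43

Derivation:
Op 1: fork(P0) -> P1. 3 ppages; refcounts: pp0:2 pp1:2 pp2:2
Op 2: write(P0, v2, 195). refcount(pp2)=2>1 -> COPY to pp3. 4 ppages; refcounts: pp0:2 pp1:2 pp2:1 pp3:1
Op 3: write(P1, v2, 154). refcount(pp2)=1 -> write in place. 4 ppages; refcounts: pp0:2 pp1:2 pp2:1 pp3:1
Op 4: write(P1, v2, 179). refcount(pp2)=1 -> write in place. 4 ppages; refcounts: pp0:2 pp1:2 pp2:1 pp3:1
Op 5: fork(P1) -> P2. 4 ppages; refcounts: pp0:3 pp1:3 pp2:2 pp3:1
P0: v0 -> pp0 = 43
P1: v0 -> pp0 = 43
P2: v0 -> pp0 = 43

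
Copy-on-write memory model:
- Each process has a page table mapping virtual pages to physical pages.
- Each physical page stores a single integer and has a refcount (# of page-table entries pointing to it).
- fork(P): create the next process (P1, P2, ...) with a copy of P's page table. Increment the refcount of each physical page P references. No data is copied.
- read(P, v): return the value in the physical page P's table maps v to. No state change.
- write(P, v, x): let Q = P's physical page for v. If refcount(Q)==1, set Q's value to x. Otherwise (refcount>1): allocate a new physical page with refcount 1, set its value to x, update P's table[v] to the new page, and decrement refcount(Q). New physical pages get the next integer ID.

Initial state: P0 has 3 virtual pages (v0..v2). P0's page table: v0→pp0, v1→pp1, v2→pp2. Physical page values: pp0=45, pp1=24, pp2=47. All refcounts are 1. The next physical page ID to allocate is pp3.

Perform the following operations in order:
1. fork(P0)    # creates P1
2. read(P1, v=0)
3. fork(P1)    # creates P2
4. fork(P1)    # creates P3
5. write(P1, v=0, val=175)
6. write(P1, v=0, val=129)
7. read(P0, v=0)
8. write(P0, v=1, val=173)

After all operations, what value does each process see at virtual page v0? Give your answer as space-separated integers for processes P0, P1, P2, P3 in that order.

Answer: 45 129 45 45

Derivation:
Op 1: fork(P0) -> P1. 3 ppages; refcounts: pp0:2 pp1:2 pp2:2
Op 2: read(P1, v0) -> 45. No state change.
Op 3: fork(P1) -> P2. 3 ppages; refcounts: pp0:3 pp1:3 pp2:3
Op 4: fork(P1) -> P3. 3 ppages; refcounts: pp0:4 pp1:4 pp2:4
Op 5: write(P1, v0, 175). refcount(pp0)=4>1 -> COPY to pp3. 4 ppages; refcounts: pp0:3 pp1:4 pp2:4 pp3:1
Op 6: write(P1, v0, 129). refcount(pp3)=1 -> write in place. 4 ppages; refcounts: pp0:3 pp1:4 pp2:4 pp3:1
Op 7: read(P0, v0) -> 45. No state change.
Op 8: write(P0, v1, 173). refcount(pp1)=4>1 -> COPY to pp4. 5 ppages; refcounts: pp0:3 pp1:3 pp2:4 pp3:1 pp4:1
P0: v0 -> pp0 = 45
P1: v0 -> pp3 = 129
P2: v0 -> pp0 = 45
P3: v0 -> pp0 = 45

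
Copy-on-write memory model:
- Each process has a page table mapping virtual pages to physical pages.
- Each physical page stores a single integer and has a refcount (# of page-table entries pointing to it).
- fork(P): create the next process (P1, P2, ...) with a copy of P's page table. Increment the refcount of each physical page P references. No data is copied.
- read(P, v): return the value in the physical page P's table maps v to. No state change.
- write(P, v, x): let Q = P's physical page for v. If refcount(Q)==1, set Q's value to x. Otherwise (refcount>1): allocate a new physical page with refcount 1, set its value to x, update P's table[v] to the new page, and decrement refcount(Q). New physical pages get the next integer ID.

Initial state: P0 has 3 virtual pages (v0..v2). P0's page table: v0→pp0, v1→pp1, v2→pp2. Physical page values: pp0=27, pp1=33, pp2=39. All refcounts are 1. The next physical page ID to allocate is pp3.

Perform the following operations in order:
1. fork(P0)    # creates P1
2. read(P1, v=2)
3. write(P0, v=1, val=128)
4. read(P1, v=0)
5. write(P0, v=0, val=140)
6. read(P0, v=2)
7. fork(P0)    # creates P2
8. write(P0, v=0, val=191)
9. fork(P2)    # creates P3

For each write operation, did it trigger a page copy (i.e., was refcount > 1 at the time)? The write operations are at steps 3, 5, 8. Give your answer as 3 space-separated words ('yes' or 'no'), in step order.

Op 1: fork(P0) -> P1. 3 ppages; refcounts: pp0:2 pp1:2 pp2:2
Op 2: read(P1, v2) -> 39. No state change.
Op 3: write(P0, v1, 128). refcount(pp1)=2>1 -> COPY to pp3. 4 ppages; refcounts: pp0:2 pp1:1 pp2:2 pp3:1
Op 4: read(P1, v0) -> 27. No state change.
Op 5: write(P0, v0, 140). refcount(pp0)=2>1 -> COPY to pp4. 5 ppages; refcounts: pp0:1 pp1:1 pp2:2 pp3:1 pp4:1
Op 6: read(P0, v2) -> 39. No state change.
Op 7: fork(P0) -> P2. 5 ppages; refcounts: pp0:1 pp1:1 pp2:3 pp3:2 pp4:2
Op 8: write(P0, v0, 191). refcount(pp4)=2>1 -> COPY to pp5. 6 ppages; refcounts: pp0:1 pp1:1 pp2:3 pp3:2 pp4:1 pp5:1
Op 9: fork(P2) -> P3. 6 ppages; refcounts: pp0:1 pp1:1 pp2:4 pp3:3 pp4:2 pp5:1

yes yes yes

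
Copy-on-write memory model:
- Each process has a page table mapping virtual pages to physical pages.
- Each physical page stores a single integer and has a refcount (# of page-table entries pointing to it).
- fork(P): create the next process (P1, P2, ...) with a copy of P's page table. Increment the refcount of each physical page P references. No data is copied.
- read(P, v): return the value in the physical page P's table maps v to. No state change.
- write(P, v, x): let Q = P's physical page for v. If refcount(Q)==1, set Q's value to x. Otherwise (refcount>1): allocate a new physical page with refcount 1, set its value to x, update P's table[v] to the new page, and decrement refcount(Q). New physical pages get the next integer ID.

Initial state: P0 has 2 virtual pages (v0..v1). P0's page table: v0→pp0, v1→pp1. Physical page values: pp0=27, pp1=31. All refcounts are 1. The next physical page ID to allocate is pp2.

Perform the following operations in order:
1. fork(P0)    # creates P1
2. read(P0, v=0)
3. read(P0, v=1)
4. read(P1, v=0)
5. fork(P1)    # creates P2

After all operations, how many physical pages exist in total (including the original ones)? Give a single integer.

Answer: 2

Derivation:
Op 1: fork(P0) -> P1. 2 ppages; refcounts: pp0:2 pp1:2
Op 2: read(P0, v0) -> 27. No state change.
Op 3: read(P0, v1) -> 31. No state change.
Op 4: read(P1, v0) -> 27. No state change.
Op 5: fork(P1) -> P2. 2 ppages; refcounts: pp0:3 pp1:3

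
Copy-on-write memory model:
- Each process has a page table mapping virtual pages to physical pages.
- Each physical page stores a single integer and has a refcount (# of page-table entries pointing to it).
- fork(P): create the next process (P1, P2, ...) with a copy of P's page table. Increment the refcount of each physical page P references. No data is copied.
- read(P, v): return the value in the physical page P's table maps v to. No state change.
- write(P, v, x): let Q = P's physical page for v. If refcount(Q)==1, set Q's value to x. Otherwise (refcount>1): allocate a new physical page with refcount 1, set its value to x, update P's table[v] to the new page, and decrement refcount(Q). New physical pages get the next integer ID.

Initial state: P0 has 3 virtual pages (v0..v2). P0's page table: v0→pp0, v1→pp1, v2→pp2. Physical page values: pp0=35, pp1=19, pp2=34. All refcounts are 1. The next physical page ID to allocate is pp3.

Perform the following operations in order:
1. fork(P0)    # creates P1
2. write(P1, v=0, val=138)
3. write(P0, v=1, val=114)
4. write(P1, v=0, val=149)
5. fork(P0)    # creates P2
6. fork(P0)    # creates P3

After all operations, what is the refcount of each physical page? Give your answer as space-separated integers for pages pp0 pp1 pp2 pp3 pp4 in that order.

Answer: 3 1 4 1 3

Derivation:
Op 1: fork(P0) -> P1. 3 ppages; refcounts: pp0:2 pp1:2 pp2:2
Op 2: write(P1, v0, 138). refcount(pp0)=2>1 -> COPY to pp3. 4 ppages; refcounts: pp0:1 pp1:2 pp2:2 pp3:1
Op 3: write(P0, v1, 114). refcount(pp1)=2>1 -> COPY to pp4. 5 ppages; refcounts: pp0:1 pp1:1 pp2:2 pp3:1 pp4:1
Op 4: write(P1, v0, 149). refcount(pp3)=1 -> write in place. 5 ppages; refcounts: pp0:1 pp1:1 pp2:2 pp3:1 pp4:1
Op 5: fork(P0) -> P2. 5 ppages; refcounts: pp0:2 pp1:1 pp2:3 pp3:1 pp4:2
Op 6: fork(P0) -> P3. 5 ppages; refcounts: pp0:3 pp1:1 pp2:4 pp3:1 pp4:3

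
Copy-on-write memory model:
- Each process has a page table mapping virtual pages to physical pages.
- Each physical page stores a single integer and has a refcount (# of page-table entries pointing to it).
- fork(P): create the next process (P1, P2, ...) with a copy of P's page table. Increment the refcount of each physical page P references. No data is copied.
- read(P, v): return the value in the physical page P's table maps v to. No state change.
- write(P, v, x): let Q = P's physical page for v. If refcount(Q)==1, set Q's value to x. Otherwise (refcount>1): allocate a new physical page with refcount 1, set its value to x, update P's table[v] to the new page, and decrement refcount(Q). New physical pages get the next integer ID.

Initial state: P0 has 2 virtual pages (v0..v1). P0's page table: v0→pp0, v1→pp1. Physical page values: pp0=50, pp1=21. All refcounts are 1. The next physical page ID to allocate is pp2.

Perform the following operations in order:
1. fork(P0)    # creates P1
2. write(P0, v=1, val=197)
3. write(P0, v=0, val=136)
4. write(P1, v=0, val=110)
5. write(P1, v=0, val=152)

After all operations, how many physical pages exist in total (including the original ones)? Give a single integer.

Op 1: fork(P0) -> P1. 2 ppages; refcounts: pp0:2 pp1:2
Op 2: write(P0, v1, 197). refcount(pp1)=2>1 -> COPY to pp2. 3 ppages; refcounts: pp0:2 pp1:1 pp2:1
Op 3: write(P0, v0, 136). refcount(pp0)=2>1 -> COPY to pp3. 4 ppages; refcounts: pp0:1 pp1:1 pp2:1 pp3:1
Op 4: write(P1, v0, 110). refcount(pp0)=1 -> write in place. 4 ppages; refcounts: pp0:1 pp1:1 pp2:1 pp3:1
Op 5: write(P1, v0, 152). refcount(pp0)=1 -> write in place. 4 ppages; refcounts: pp0:1 pp1:1 pp2:1 pp3:1

Answer: 4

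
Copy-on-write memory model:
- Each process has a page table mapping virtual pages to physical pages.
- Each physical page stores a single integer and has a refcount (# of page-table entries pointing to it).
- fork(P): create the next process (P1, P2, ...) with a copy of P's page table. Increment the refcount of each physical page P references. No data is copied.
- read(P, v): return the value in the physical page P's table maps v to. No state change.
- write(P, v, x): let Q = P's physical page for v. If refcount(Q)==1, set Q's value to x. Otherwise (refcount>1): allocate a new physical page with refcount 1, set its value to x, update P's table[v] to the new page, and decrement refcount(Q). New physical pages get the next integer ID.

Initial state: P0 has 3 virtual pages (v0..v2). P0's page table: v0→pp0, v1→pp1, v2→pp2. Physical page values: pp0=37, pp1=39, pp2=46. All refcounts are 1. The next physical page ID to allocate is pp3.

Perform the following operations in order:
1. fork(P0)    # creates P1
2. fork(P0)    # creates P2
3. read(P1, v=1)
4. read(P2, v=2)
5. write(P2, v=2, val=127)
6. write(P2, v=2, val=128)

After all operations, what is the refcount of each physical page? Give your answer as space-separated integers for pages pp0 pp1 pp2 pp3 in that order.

Op 1: fork(P0) -> P1. 3 ppages; refcounts: pp0:2 pp1:2 pp2:2
Op 2: fork(P0) -> P2. 3 ppages; refcounts: pp0:3 pp1:3 pp2:3
Op 3: read(P1, v1) -> 39. No state change.
Op 4: read(P2, v2) -> 46. No state change.
Op 5: write(P2, v2, 127). refcount(pp2)=3>1 -> COPY to pp3. 4 ppages; refcounts: pp0:3 pp1:3 pp2:2 pp3:1
Op 6: write(P2, v2, 128). refcount(pp3)=1 -> write in place. 4 ppages; refcounts: pp0:3 pp1:3 pp2:2 pp3:1

Answer: 3 3 2 1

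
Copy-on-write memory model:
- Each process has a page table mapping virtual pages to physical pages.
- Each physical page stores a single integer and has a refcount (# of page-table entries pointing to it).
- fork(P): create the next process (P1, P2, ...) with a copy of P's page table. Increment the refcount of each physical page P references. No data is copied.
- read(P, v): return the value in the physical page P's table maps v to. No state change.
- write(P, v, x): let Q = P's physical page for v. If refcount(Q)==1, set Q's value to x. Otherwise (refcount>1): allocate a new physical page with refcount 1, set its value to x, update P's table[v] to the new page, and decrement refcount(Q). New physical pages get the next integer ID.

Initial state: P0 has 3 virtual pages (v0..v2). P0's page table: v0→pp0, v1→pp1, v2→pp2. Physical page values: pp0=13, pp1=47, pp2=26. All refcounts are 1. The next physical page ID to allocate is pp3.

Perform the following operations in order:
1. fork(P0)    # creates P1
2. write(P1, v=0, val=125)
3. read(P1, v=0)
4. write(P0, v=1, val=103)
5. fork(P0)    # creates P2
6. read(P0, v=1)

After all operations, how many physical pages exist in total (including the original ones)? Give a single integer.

Answer: 5

Derivation:
Op 1: fork(P0) -> P1. 3 ppages; refcounts: pp0:2 pp1:2 pp2:2
Op 2: write(P1, v0, 125). refcount(pp0)=2>1 -> COPY to pp3. 4 ppages; refcounts: pp0:1 pp1:2 pp2:2 pp3:1
Op 3: read(P1, v0) -> 125. No state change.
Op 4: write(P0, v1, 103). refcount(pp1)=2>1 -> COPY to pp4. 5 ppages; refcounts: pp0:1 pp1:1 pp2:2 pp3:1 pp4:1
Op 5: fork(P0) -> P2. 5 ppages; refcounts: pp0:2 pp1:1 pp2:3 pp3:1 pp4:2
Op 6: read(P0, v1) -> 103. No state change.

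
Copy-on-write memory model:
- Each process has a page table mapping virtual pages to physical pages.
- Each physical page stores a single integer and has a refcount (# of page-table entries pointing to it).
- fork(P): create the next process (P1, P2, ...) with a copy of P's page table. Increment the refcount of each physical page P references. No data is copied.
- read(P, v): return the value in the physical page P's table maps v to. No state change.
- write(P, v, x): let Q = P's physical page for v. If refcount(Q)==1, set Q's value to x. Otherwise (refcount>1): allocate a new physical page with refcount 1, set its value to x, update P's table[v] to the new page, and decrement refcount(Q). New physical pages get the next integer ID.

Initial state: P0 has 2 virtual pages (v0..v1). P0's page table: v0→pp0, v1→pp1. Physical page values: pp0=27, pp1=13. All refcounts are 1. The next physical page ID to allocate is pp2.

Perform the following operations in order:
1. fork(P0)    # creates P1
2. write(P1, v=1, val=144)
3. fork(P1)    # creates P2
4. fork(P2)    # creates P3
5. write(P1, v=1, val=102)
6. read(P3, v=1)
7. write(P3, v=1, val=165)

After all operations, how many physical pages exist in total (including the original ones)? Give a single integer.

Op 1: fork(P0) -> P1. 2 ppages; refcounts: pp0:2 pp1:2
Op 2: write(P1, v1, 144). refcount(pp1)=2>1 -> COPY to pp2. 3 ppages; refcounts: pp0:2 pp1:1 pp2:1
Op 3: fork(P1) -> P2. 3 ppages; refcounts: pp0:3 pp1:1 pp2:2
Op 4: fork(P2) -> P3. 3 ppages; refcounts: pp0:4 pp1:1 pp2:3
Op 5: write(P1, v1, 102). refcount(pp2)=3>1 -> COPY to pp3. 4 ppages; refcounts: pp0:4 pp1:1 pp2:2 pp3:1
Op 6: read(P3, v1) -> 144. No state change.
Op 7: write(P3, v1, 165). refcount(pp2)=2>1 -> COPY to pp4. 5 ppages; refcounts: pp0:4 pp1:1 pp2:1 pp3:1 pp4:1

Answer: 5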